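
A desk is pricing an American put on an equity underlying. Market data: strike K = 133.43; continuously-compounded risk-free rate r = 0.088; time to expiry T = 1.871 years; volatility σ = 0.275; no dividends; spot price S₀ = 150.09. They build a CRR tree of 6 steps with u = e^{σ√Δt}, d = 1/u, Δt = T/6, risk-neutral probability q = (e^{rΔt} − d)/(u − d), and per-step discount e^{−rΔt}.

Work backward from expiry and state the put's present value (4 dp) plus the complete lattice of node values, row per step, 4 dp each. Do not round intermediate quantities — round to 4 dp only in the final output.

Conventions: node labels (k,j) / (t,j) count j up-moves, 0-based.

price = 7.7238
tree:
7.7238
13.7157 3.2484
23.5455 6.4266 0.8319
38.7466 12.3908 1.9083 0.0000
52.2253 23.0307 4.3772 0.0000 0.0000
63.7853 38.7466 10.0404 0.0000 0.0000 0.0000
73.6996 52.2253 23.0307 0.0000 0.0000 0.0000 0.0000

params: Δt=0.31183 u=1.16598 d=0.85764 q=0.55191 e^(-rΔt)=0.97293
t_6 payoffs: 73.6996 52.2253 23.0307 0.0000 0.0000 0.0000 0.0000
k=5: node(5,0) S=69.6447 payoff=63.7853 vs cont=60.1736 → 63.7853 [stop]  node(5,1) S=94.6834 payoff=38.7466 vs cont=35.1349 → 38.7466 [stop]  node(5,2) S=128.7239 payoff=4.7061 vs cont=10.0404 → 10.0404 [wait]  node(5,3) S=175.0026 payoff=0.0000 vs cont=0.0000 → 0.0000 [wait]  node(5,4) S=237.9194 payoff=0.0000 vs cont=0.0000 → 0.0000 [wait]  node(5,5) S=323.4560 payoff=0.0000 vs cont=0.0000 → 0.0000 [wait]
k=4: node(4,0) S=81.2047 payoff=52.2253 vs cont=48.6136 → 52.2253 [stop]  node(4,1) S=110.3993 payoff=23.0307 vs cont=22.2833 → 23.0307 [stop]  node(4,2) S=150.0900 payoff=0.0000 vs cont=4.3772 → 4.3772 [wait]  node(4,3) S=204.0503 payoff=0.0000 vs cont=0.0000 → 0.0000 [wait]  node(4,4) S=277.4103 payoff=0.0000 vs cont=0.0000 → 0.0000 [wait]
k=3: node(3,0) S=94.6834 payoff=38.7466 vs cont=35.1349 → 38.7466 [stop]  node(3,1) S=128.7239 payoff=4.7061 vs cont=12.3908 → 12.3908 [wait]  node(3,2) S=175.0026 payoff=0.0000 vs cont=1.9083 → 1.9083 [wait]  node(3,3) S=237.9194 payoff=0.0000 vs cont=0.0000 → 0.0000 [wait]
k=2: node(2,0) S=110.3993 payoff=23.0307 vs cont=23.5455 → 23.5455 [wait]  node(2,1) S=150.0900 payoff=0.0000 vs cont=6.4266 → 6.4266 [wait]  node(2,2) S=204.0503 payoff=0.0000 vs cont=0.8319 → 0.8319 [wait]
k=1: node(1,0) S=128.7239 payoff=4.7061 vs cont=13.7157 → 13.7157 [wait]  node(1,1) S=175.0026 payoff=0.0000 vs cont=3.2484 → 3.2484 [wait]
k=0: node(0,0) S=150.0900 payoff=0.0000 vs cont=7.7238 → 7.7238 [wait]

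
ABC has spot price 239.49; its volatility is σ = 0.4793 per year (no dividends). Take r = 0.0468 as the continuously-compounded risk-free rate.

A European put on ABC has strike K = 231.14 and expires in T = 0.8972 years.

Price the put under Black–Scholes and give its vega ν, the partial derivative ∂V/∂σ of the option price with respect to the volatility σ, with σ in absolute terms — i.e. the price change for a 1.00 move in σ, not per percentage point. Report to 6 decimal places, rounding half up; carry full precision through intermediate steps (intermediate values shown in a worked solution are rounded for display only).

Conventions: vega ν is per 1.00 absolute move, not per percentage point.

σ√T = 0.4793·√0.8972 = 0.453996
d₁ = (ln(S/K) + (r+σ²/2)T) / (σ√T) = (ln(239.49/231.14) + (0.0468+0.4793²/2)·0.8972) / 0.453996 = (0.035488 + 0.145045) / 0.453996 = 0.397654
d₂ = d₁ − σ√T = 0.397654 − 0.453996 = -0.056342
e^{−rT} = 0.958880
N(−d₁) = 0.345443,  N(−d₂) = 0.522465
Put price V = K·e^{−rT}·N(−d₂) − S·N(−d₁) = 115.796942 − 82.730075 = 33.066868
φ(d₁) = (1/√(2π))·e^{−d₁²/2} = 0.368615
ν = S·φ(d₁)·√T = 83.618989

price = 33.066868
ν = 83.618989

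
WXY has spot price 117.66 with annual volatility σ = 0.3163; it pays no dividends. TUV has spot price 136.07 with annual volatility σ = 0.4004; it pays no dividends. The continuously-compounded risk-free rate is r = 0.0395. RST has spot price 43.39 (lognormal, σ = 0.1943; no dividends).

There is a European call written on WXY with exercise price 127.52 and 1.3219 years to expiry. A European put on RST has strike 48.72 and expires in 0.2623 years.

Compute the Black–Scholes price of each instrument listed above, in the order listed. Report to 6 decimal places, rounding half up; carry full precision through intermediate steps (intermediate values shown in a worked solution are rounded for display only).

[WXY call K=127.52]
σ√T = 0.3163·√1.3219 = 0.363662
d₁ = (ln(S/K) + (r+σ²/2)T) / (σ√T) = (ln(117.66/127.52) + (0.0395+0.3163²/2)·1.3219) / 0.363662 = (-0.080474 + 0.118340) / 0.363662 = 0.104124
d₂ = d₁ − σ√T = 0.104124 − 0.363662 = -0.259538
e^{−rT} = 0.949125
N(d₁) = 0.541465,  N(d₂) = 0.397610
price = S·N(d₁) − K·e^{−rT}·N(d₂) = 63.708736 − 48.123694 = 15.585041
[RST put K=48.72]
σ√T = 0.1943·√0.2623 = 0.099511
d₁ = (ln(S/K) + (r+σ²/2)T) / (σ√T) = (ln(43.39/48.72) + (0.0395+0.1943²/2)·0.2623) / 0.099511 = (-0.115861 + 0.015312) / 0.099511 = -1.010424
d₂ = d₁ − σ√T = -1.010424 − 0.099511 = -1.109936
e^{−rT} = 0.989693
N(−d₁) = 0.843854,  N(−d₂) = 0.866487
price = K·e^{−rT}·N(−d₂) − S·N(−d₁) = 41.780099 − 36.614824 = 5.165275

price(WXY call K=127.52) = 15.585041
price(RST put K=48.72) = 5.165275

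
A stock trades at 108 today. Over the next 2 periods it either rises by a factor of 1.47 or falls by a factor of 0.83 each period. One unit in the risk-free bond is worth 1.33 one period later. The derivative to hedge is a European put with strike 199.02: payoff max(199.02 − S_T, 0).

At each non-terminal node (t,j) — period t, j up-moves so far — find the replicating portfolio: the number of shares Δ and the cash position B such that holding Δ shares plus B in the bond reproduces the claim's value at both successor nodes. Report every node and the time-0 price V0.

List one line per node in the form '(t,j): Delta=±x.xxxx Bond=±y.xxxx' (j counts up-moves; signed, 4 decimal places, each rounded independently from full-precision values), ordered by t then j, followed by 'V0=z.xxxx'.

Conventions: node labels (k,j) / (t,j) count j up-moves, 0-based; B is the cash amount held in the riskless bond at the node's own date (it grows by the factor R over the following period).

(0,0): Delta=-0.7080 Bond=92.8316
(1,0): Delta=-1.0000 Bond=149.6391
(1,1): Delta=-0.6619 Bond=116.1376
V0=16.3654

The replicating-portfolio and risk-neutral prices coincide; use p* = (1.33−0.83)/(1.47−0.83) = 0.7813 for the latter.
Terminal payoffs: V(2,0)=124.6188, V(2,1)=67.2492, V(2,2)=0.0000
Node (1,0) S=89.6400: V=(p*·67.2492+(1−p*)·124.6188)/1.33=59.9991; Δ=(67.2492−124.6188)/(131.7708−74.4012)=-1.0000; B=V−Δ·S=149.6391
Node (1,1) S=158.7600: V=(p*·0.0000+(1−p*)·67.2492)/1.33=11.0607; Δ=(0.0000−67.2492)/(233.3772−131.7708)=-0.6619; B=V−Δ·S=116.1376
Node (0,0) S=108.0000: V=(p*·11.0607+(1−p*)·59.9991)/1.33=16.3654; Δ=(11.0607−59.9991)/(158.7600−89.6400)=-0.7080; B=V−Δ·S=92.8316
As a check, the time-0 holding Δ(0,0)·S0 + B(0,0) comes to 16.3654 — exactly V0.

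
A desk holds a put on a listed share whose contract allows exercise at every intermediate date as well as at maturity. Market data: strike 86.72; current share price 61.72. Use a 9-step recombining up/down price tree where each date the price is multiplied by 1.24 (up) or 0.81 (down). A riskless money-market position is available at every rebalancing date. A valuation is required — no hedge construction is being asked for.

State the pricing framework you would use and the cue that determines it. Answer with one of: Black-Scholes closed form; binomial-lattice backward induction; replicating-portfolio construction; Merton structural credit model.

Key observation: early exercise of the strike-86.72 put must be checked at each of the 9 dates (spot 61.72), which forces a node-by-node comparison of intrinsic and continuation value backward from expiry.

framework: binomial-lattice backward induction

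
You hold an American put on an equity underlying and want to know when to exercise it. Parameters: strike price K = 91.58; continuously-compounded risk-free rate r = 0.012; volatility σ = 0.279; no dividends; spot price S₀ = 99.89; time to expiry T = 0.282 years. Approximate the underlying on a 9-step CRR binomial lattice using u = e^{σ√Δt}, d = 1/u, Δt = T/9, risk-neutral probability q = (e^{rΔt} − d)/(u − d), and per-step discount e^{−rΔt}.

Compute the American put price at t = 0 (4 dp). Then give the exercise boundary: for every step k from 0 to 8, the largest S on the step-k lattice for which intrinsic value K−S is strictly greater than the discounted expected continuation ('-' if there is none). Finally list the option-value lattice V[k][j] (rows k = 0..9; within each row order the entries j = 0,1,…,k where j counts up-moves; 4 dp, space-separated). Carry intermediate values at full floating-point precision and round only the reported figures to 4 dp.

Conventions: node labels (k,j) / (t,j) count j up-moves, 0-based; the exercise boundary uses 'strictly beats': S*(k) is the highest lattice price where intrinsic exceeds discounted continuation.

params: Δt=0.03133 u=1.05063 d=0.95181 q=0.49146 e^(-rΔt)=0.99962
t_9 payoffs: 27.5346 20.8857 13.5466 5.4455 0.0000 0.0000 0.0000 0.0000 0.0000 0.0000
t_8: node(8,0) S=67.2878 payoff=24.2922 vs cont=24.2578 → 24.2922 [stop]  node(8,1) S=74.2733 payoff=17.3067 vs cont=17.2723 → 17.3067 [stop]  node(8,2) S=81.9840 payoff=9.5960 vs cont=9.5616 → 9.5960 [stop]  node(8,3) S=90.4952 payoff=1.0848 vs cont=2.7682 → 2.7682 [wait]  node(8,4) S=99.8900 payoff=0.0000 vs cont=0.0000 → 0.0000 [wait]  node(8,5) S=110.2601 payoff=0.0000 vs cont=0.0000 → 0.0000 [wait]  node(8,6) S=121.7068 payoff=0.0000 vs cont=0.0000 → 0.0000 [wait]  node(8,7) S=134.3419 payoff=0.0000 vs cont=0.0000 → 0.0000 [wait]  node(8,8) S=148.2887 payoff=0.0000 vs cont=0.0000 → 0.0000 [wait]  ⇒ S*(8)=81.9840
t_7: node(7,0) S=70.6943 payoff=20.8857 vs cont=20.8513 → 20.8857 [stop]  node(7,1) S=78.0334 payoff=13.5466 vs cont=13.5121 → 13.5466 [stop]  node(7,2) S=86.1345 payoff=5.4455 vs cont=6.2381 → 6.2381 [wait]  node(7,3) S=95.0766 payoff=0.0000 vs cont=1.4072 → 1.4072 [wait]  node(7,4) S=104.9471 payoff=0.0000 vs cont=0.0000 → 0.0000 [wait]  node(7,5) S=115.8422 payoff=0.0000 vs cont=0.0000 → 0.0000 [wait]  node(7,6) S=127.8684 payoff=0.0000 vs cont=0.0000 → 0.0000 [wait]  node(7,7) S=141.1431 payoff=0.0000 vs cont=0.0000 → 0.0000 [wait]  ⇒ S*(7)=78.0334
t_6: node(6,0) S=74.2733 payoff=17.3067 vs cont=17.2723 → 17.3067 [stop]  node(6,1) S=81.9840 payoff=9.5960 vs cont=9.9510 → 9.9510 [wait]  node(6,2) S=90.4952 payoff=1.0848 vs cont=3.8624 → 3.8624 [wait]  node(6,3) S=99.8900 payoff=0.0000 vs cont=0.7153 → 0.7153 [wait]  node(6,4) S=110.2601 payoff=0.0000 vs cont=0.0000 → 0.0000 [wait]  node(6,5) S=121.7068 payoff=0.0000 vs cont=0.0000 → 0.0000 [wait]  node(6,6) S=134.3419 payoff=0.0000 vs cont=0.0000 → 0.0000 [wait]  ⇒ S*(6)=74.2733
t_5: node(5,0) S=78.0334 payoff=13.5466 vs cont=13.6865 → 13.6865 [wait]  node(5,1) S=86.1345 payoff=5.4455 vs cont=6.9561 → 6.9561 [wait]  node(5,2) S=95.0766 payoff=0.0000 vs cont=2.3149 → 2.3149 [wait]  node(5,3) S=104.9471 payoff=0.0000 vs cont=0.3636 → 0.3636 [wait]  node(5,4) S=115.8422 payoff=0.0000 vs cont=0.0000 → 0.0000 [wait]  node(5,5) S=127.8684 payoff=0.0000 vs cont=0.0000 → 0.0000 [wait]  ⇒ S*(5)=-
t_4: node(4,0) S=81.9840 payoff=9.5960 vs cont=10.3748 → 10.3748 [wait]  node(4,1) S=90.4952 payoff=1.0848 vs cont=4.6733 → 4.6733 [wait]  node(4,2) S=99.8900 payoff=0.0000 vs cont=1.3554 → 1.3554 [wait]  node(4,3) S=110.2601 payoff=0.0000 vs cont=0.1849 → 0.1849 [wait]  node(4,4) S=121.7068 payoff=0.0000 vs cont=0.0000 → 0.0000 [wait]  ⇒ S*(4)=-
t_3: node(3,0) S=86.1345 payoff=5.4455 vs cont=7.5699 → 7.5699 [wait]  node(3,1) S=95.0766 payoff=0.0000 vs cont=3.0416 → 3.0416 [wait]  node(3,2) S=104.9471 payoff=0.0000 vs cont=0.7798 → 0.7798 [wait]  node(3,3) S=115.8422 payoff=0.0000 vs cont=0.0940 → 0.0940 [wait]  ⇒ S*(3)=-
t_2: node(2,0) S=90.4952 payoff=1.0848 vs cont=5.3424 → 5.3424 [wait]  node(2,1) S=99.8900 payoff=0.0000 vs cont=1.9293 → 1.9293 [wait]  node(2,2) S=110.2601 payoff=0.0000 vs cont=0.4426 → 0.4426 [wait]  ⇒ S*(2)=-
t_1: node(1,0) S=95.0766 payoff=0.0000 vs cont=3.6636 → 3.6636 [wait]  node(1,1) S=104.9471 payoff=0.0000 vs cont=1.1982 → 1.1982 [wait]  ⇒ S*(1)=-
t_0: node(0,0) S=99.8900 payoff=0.0000 vs cont=2.4510 → 2.4510 [wait]  ⇒ S*(0)=-

price = 2.4510
boundary = - - - - - - 74.2733 78.0334 81.9840
tree:
2.4510
3.6636 1.1982
5.3424 1.9293 0.4426
7.5699 3.0416 0.7798 0.0940
10.3748 4.6733 1.3554 0.1849 0.0000
13.6865 6.9561 2.3149 0.3636 0.0000 0.0000
17.3067 9.9510 3.8624 0.7153 0.0000 0.0000 0.0000
20.8857 13.5466 6.2381 1.4072 0.0000 0.0000 0.0000 0.0000
24.2922 17.3067 9.5960 2.7682 0.0000 0.0000 0.0000 0.0000 0.0000
27.5346 20.8857 13.5466 5.4455 0.0000 0.0000 0.0000 0.0000 0.0000 0.0000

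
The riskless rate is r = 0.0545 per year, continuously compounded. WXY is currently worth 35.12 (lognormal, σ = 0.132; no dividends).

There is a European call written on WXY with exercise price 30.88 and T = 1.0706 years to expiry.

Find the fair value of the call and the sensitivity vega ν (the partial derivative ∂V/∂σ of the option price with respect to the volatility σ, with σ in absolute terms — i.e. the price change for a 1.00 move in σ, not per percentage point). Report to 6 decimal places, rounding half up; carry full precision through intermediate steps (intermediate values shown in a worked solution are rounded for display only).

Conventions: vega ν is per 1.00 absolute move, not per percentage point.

σ√T = 0.132·√1.0706 = 0.136580
d₁ = (ln(S/K) + (r+σ²/2)T) / (σ√T) = (ln(35.12/30.88) + (0.0545+0.132²/2)·1.0706) / 0.136580 = (0.128662 + 0.067675) / 0.136580 = 1.437521
d₂ = d₁ − σ√T = 1.437521 − 0.136580 = 1.300941
e^{−rT} = 0.943322
N(d₁) = 0.924715,  N(d₂) = 0.903361
Call price V = S·N(d₁) − K·e^{−rT}·N(d₂) = 32.475990 − 26.314697 = 6.161293
φ(d₁) = (1/√(2π))·e^{−d₁²/2} = 0.141965
ν = S·φ(d₁)·√T = 5.158824

price = 6.161293
ν = 5.158824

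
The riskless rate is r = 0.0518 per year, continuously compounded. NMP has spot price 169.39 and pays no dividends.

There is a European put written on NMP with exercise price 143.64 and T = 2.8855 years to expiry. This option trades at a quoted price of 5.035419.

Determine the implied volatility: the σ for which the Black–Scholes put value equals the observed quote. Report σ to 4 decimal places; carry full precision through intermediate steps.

At σ = 0.2057 the Black–Scholes value reproduces the quote:
σ√T = 0.2057·√2.8855 = 0.349418
d₁ = (ln(S/K) + (r+σ²/2)T) / (σ√T) = (ln(169.39/143.64) + (0.0518+0.2057²/2)·2.8855) / 0.349418 = (0.164894 + 0.210515) / 0.349418 = 1.074384
d₂ = d₁ − σ√T = 1.074384 − 0.349418 = 0.724967
e^{−rT} = 0.861165
N(−d₁) = 0.141325,  N(−d₂) = 0.234236
V = K·e^{−rT}·N(−d₂) − S·N(−d₁) = 28.974502 − 23.939083 = 5.035419 (the observed quote) — the price is monotone increasing in volatility, hence this σ is the only solution

sigma = 0.2057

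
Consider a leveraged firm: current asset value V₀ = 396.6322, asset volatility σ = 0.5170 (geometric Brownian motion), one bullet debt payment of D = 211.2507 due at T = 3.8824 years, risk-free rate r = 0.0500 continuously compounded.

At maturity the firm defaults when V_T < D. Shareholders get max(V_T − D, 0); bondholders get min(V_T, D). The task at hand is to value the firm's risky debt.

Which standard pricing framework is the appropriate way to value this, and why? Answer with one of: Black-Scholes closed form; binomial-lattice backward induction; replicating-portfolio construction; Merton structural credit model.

Key observation: the data describe a firm's assets (V₀ = 396.6322, GBM) and a single zero-coupon debt of face 211.2507, so credit quantities follow from equity-as-call in the structural model.

framework: Merton structural credit model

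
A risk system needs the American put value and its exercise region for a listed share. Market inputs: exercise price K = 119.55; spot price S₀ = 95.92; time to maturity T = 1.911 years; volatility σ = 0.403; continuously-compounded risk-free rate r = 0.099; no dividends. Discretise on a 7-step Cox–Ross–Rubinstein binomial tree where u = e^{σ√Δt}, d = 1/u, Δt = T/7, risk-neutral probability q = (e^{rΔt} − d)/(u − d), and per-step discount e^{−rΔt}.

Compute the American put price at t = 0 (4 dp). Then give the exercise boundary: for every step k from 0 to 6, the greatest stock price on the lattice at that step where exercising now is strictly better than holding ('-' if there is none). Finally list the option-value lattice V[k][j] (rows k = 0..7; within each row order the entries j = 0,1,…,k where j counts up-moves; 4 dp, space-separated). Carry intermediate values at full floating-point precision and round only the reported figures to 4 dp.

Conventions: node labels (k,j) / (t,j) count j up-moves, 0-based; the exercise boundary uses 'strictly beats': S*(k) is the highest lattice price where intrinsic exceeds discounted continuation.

price = 28.4347
boundary = - 77.7073 62.9527 77.7073 62.9527 77.7073 95.9200
tree:
28.4347
41.8427 17.1828
56.5973 27.3171 8.4477
68.5503 41.8427 14.9406 2.7142
78.2338 56.5973 25.5985 5.5867 0.1230
86.0787 68.5503 41.8427 11.4929 0.2590 0.0000
92.4340 78.2338 56.5973 23.6300 0.5455 0.0000 0.0000
97.5826 86.0787 68.5503 41.8427 1.1487 0.0000 0.0000 0.0000

Δt=0.27300, u=1.23438, d=0.81013, q=0.51213, disc=e^(-rΔt)=0.97333
k=7 terminal: V=max(K-S,0) → 97.5826 86.0787 68.5503 41.8427 1.1487 0.0000 0.0000 0.0000
k=6: j=0 S=27.1160 intr=92.4340 cont=89.2462 V=92.4340[EX]; j=1 S=41.3162 intr=78.2338 cont=75.0460 V=78.2338[EX]; j=2 S=62.9527 intr=56.5973 cont=53.4095 V=56.5973[EX]; j=3 S=95.9200 intr=23.6300 cont=20.4422 V=23.6300[EX]; j=4 S=146.1516 intr=0.0000 cont=0.5455 V=0.5455[hold]; j=5 S=222.6887 intr=0.0000 cont=0.0000 V=0.0000[hold]; j=6 S=339.3069 intr=0.0000 cont=0.0000 V=0.0000[hold]  S*(6)=95.9200
k=5: j=0 S=33.4713 intr=86.0787 cont=82.8909 V=86.0787[EX]; j=1 S=50.9997 intr=68.5503 cont=65.3625 V=68.5503[EX]; j=2 S=77.7073 intr=41.8427 cont=38.6549 V=41.8427[EX]; j=3 S=118.4013 intr=1.1487 cont=11.4929 V=11.4929[hold]; j=4 S=180.4060 intr=0.0000 cont=0.2590 V=0.2590[hold]; j=5 S=274.8815 intr=0.0000 cont=0.0000 V=0.0000[hold]  S*(5)=77.7073
k=4: j=0 S=41.3162 intr=78.2338 cont=75.0460 V=78.2338[EX]; j=1 S=62.9527 intr=56.5973 cont=53.4095 V=56.5973[EX]; j=2 S=95.9200 intr=23.6300 cont=25.5985 V=25.5985[hold]; j=3 S=146.1516 intr=0.0000 cont=5.5867 V=5.5867[hold]; j=4 S=222.6887 intr=0.0000 cont=0.1230 V=0.1230[hold]  S*(4)=62.9527
k=3: j=0 S=50.9997 intr=68.5503 cont=65.3625 V=68.5503[EX]; j=1 S=77.7073 intr=41.8427 cont=39.6361 V=41.8427[EX]; j=2 S=118.4013 intr=1.1487 cont=14.9406 V=14.9406[hold]; j=3 S=180.4060 intr=0.0000 cont=2.7142 V=2.7142[hold]  S*(3)=77.7073
k=2: j=0 S=62.9527 intr=56.5973 cont=53.4095 V=56.5973[EX]; j=1 S=95.9200 intr=23.6300 cont=27.3171 V=27.3171[hold]; j=2 S=146.1516 intr=0.0000 cont=8.4477 V=8.4477[hold]  S*(2)=62.9527
k=1: j=0 S=77.7073 intr=41.8427 cont=40.4928 V=41.8427[EX]; j=1 S=118.4013 intr=1.1487 cont=17.1828 V=17.1828[hold]  S*(1)=77.7073
k=0: j=0 S=95.9200 intr=23.6300 cont=28.4347 V=28.4347[hold]  S*(0)=-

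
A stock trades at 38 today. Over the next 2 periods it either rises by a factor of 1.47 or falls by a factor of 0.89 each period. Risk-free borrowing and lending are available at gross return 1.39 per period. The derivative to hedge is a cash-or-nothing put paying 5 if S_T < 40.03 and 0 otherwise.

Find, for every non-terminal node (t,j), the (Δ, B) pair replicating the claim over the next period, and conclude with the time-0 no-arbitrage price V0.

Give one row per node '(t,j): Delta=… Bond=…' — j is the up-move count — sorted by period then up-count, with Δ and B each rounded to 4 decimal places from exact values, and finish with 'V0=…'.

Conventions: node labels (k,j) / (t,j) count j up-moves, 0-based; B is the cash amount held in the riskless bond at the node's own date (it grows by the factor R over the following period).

Under the risk-neutral measure, an up-move has probability p* = (R−d)/(u−d) = 0.8621 and values discount at R = 1.39.
At maturity the claim pays: V(2,0)=5.0000, V(2,1)=0.0000, V(2,2)=0.0000
Node (1,0) S=33.8200: V=(p*·0.0000+(1−p*)·5.0000)/1.39=0.4962; Δ=(0.0000−5.0000)/(49.7154−30.0998)=-0.2549; B=V−Δ·S=9.1168
Node (1,1) S=55.8600: V=(p*·0.0000+(1−p*)·0.0000)/1.39=0.0000; Δ=(0.0000−0.0000)/(82.1142−49.7154)=0.0000; B=V−Δ·S=0.0000
Node (0,0) S=38.0000: V=(p*·0.0000+(1−p*)·0.4962)/1.39=0.0492; Δ=(0.0000−0.4962)/(55.8600−33.8200)=-0.0225; B=V−Δ·S=0.9047
Verification: the root portfolio costs Δ(0,0)·S0 + B(0,0) = 0.0492, matching V0.

(0,0): Delta=-0.0225 Bond=0.9047
(1,0): Delta=-0.2549 Bond=9.1168
(1,1): Delta=0.0000 Bond=0.0000
V0=0.0492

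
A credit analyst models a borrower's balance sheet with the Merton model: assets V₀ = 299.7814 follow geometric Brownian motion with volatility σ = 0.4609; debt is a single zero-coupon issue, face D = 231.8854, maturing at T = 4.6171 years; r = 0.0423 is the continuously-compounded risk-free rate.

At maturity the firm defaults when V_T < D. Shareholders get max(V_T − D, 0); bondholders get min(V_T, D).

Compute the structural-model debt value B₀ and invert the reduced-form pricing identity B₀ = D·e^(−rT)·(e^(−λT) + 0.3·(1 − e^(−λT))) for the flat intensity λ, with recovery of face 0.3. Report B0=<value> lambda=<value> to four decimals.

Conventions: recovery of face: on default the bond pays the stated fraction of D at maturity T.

B0=143.5820 lambda=0.0944

Apply the equity-as-call identities (strike 231.8854, horizon 4.6171 years):
d₁ = [ln(V₀/D) + (r + σ²/2)T] / (σ√T)
   = [ln(299.7814/231.8854) + (0.0423 + 0.5·0.4609²)·4.6171] / (0.4609·√4.6171)
   = [0.256810 + 0.685706] / 0.990356 = 0.951694
d₂ = d₁ − σ√T = 0.951694 − 0.990356 = -0.038662
N(d₁) = 0.829374,  N(d₂) = 0.484580,  e^(−rT) = 0.822585
E₀ = V₀·N(d₁) − D·e^(−rT)·N(d₂)
   = 299.7814·0.829374 − 231.8854·0.822585·0.484580 = 156.199441
B₀ = V₀ − E₀ = 299.7814 − 156.199441 = 143.581959
e^(−λT) = (B₀·e^(rT)/D − 0.3)/(1 − 0.3) = (143.5820·1.215680/231.8854 − 0.3)/0.7 = 0.64677330
λ = −ln(0.64677330)/4.6171 = 0.094379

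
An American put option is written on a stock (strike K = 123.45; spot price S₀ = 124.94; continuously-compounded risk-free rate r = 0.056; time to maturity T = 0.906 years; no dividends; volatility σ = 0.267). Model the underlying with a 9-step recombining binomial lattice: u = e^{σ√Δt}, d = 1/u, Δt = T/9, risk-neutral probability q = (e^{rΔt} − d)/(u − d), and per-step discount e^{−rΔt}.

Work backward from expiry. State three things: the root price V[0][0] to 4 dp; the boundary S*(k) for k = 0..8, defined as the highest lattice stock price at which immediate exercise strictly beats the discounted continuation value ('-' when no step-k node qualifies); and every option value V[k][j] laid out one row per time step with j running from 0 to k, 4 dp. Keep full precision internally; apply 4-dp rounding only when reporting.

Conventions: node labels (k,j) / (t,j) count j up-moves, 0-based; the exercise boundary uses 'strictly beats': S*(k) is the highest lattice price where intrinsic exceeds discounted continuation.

Δt=0.10067, u=1.08841, d=0.91878, q=0.51216, disc=e^(-rΔt)=0.99438
k=9 terminal: V=max(K-S,0) → 65.1612 54.3996 41.6510 26.5488 8.6582 0.0000 0.0000 0.0000 0.0000 0.0000
k=8: j=0 S=63.4418 intr=60.0082 cont=59.3142 V=60.0082[EX]; j=1 S=75.1549 intr=48.2951 cont=47.6012 V=48.2951[EX]; j=2 S=89.0305 intr=34.4195 cont=33.7256 V=34.4195[EX]; j=3 S=105.4678 intr=17.9822 cont=17.2882 V=17.9822[EX]; j=4 S=124.9400 intr=0.0000 cont=4.2001 V=4.2001[hold]; j=5 S=148.0072 intr=0.0000 cont=0.0000 V=0.0000[hold]; j=6 S=175.3333 intr=0.0000 cont=0.0000 V=0.0000[hold]; j=7 S=207.7045 intr=0.0000 cont=0.0000 V=0.0000[hold]; j=8 S=246.0523 intr=0.0000 cont=0.0000 V=0.0000[hold]  S*(8)=105.4678
k=7: j=0 S=69.0504 intr=54.3996 cont=53.7056 V=54.3996[EX]; j=1 S=81.7990 intr=41.6510 cont=40.9571 V=41.6510[EX]; j=2 S=96.9012 intr=26.5488 cont=25.8548 V=26.5488[EX]; j=3 S=114.7918 intr=8.6582 cont=10.8621 V=10.8621[hold]; j=4 S=135.9854 intr=0.0000 cont=2.0374 V=2.0374[hold]; j=5 S=161.0919 intr=0.0000 cont=0.0000 V=0.0000[hold]; j=6 S=190.8337 intr=0.0000 cont=0.0000 V=0.0000[hold]; j=7 S=226.0667 intr=0.0000 cont=0.0000 V=0.0000[hold]  S*(7)=96.9012
k=6: j=0 S=75.1549 intr=48.2951 cont=47.6012 V=48.2951[EX]; j=1 S=89.0305 intr=34.4195 cont=33.7256 V=34.4195[EX]; j=2 S=105.4678 intr=17.9822 cont=18.4106 V=18.4106[hold]; j=3 S=124.9400 intr=0.0000 cont=6.3068 V=6.3068[hold]; j=4 S=148.0072 intr=0.0000 cont=0.9884 V=0.9884[hold]; j=5 S=175.3333 intr=0.0000 cont=0.0000 V=0.0000[hold]; j=6 S=207.7045 intr=0.0000 cont=0.0000 V=0.0000[hold]  S*(6)=89.0305
k=5: j=0 S=81.7990 intr=41.6510 cont=40.9571 V=41.6510[EX]; j=1 S=96.9012 intr=26.5488 cont=26.0730 V=26.5488[EX]; j=2 S=114.7918 intr=8.6582 cont=12.1429 V=12.1429[hold]; j=3 S=135.9854 intr=0.0000 cont=3.5628 V=3.5628[hold]; j=4 S=161.0919 intr=0.0000 cont=0.4794 V=0.4794[hold]; j=5 S=190.8337 intr=0.0000 cont=0.0000 V=0.0000[hold]  S*(5)=96.9012
k=4: j=0 S=89.0305 intr=34.4195 cont=33.7256 V=34.4195[EX]; j=1 S=105.4678 intr=17.9822 cont=19.0629 V=19.0629[hold]; j=2 S=124.9400 intr=0.0000 cont=7.7049 V=7.7049[hold]; j=3 S=148.0072 intr=0.0000 cont=1.9725 V=1.9725[hold]; j=4 S=175.3333 intr=0.0000 cont=0.2326 V=0.2326[hold]  S*(4)=89.0305
k=3: j=0 S=96.9012 intr=26.5488 cont=26.4052 V=26.5488[EX]; j=1 S=114.7918 intr=8.6582 cont=13.1713 V=13.1713[hold]; j=2 S=135.9854 intr=0.0000 cont=4.7422 V=4.7422[hold]; j=3 S=161.0919 intr=0.0000 cont=1.0753 V=1.0753[hold]  S*(3)=96.9012
k=2: j=0 S=105.4678 intr=17.9822 cont=19.5866 V=19.5866[hold]; j=1 S=124.9400 intr=0.0000 cont=8.8044 V=8.8044[hold]; j=2 S=148.0072 intr=0.0000 cont=2.8480 V=2.8480[hold]  S*(2)=-
k=1: j=0 S=114.7918 intr=8.6582 cont=13.9853 V=13.9853[hold]; j=1 S=135.9854 intr=0.0000 cont=5.7215 V=5.7215[hold]  S*(1)=-
k=0: j=0 S=124.9400 intr=0.0000 cont=9.6981 V=9.6981[hold]  S*(0)=-

price = 9.6981
boundary = - - - 96.9012 89.0305 96.9012 89.0305 96.9012 105.4678
tree:
9.6981
13.9853 5.7215
19.5866 8.8044 2.8480
26.5488 13.1713 4.7422 1.0753
34.4195 19.0629 7.7049 1.9725 0.2326
41.6510 26.5488 12.1429 3.5628 0.4794 0.0000
48.2951 34.4195 18.4106 6.3068 0.9884 0.0000 0.0000
54.3996 41.6510 26.5488 10.8621 2.0374 0.0000 0.0000 0.0000
60.0082 48.2951 34.4195 17.9822 4.2001 0.0000 0.0000 0.0000 0.0000
65.1612 54.3996 41.6510 26.5488 8.6582 0.0000 0.0000 0.0000 0.0000 0.0000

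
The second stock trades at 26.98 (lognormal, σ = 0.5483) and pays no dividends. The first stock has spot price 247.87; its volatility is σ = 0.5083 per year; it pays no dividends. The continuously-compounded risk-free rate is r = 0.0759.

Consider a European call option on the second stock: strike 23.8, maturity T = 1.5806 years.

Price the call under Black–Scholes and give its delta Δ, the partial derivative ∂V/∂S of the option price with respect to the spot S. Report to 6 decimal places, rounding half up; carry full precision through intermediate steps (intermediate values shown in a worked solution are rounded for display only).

σ√T = 0.5483·√1.5806 = 0.689333
d₁ = (ln(S/K) + (r+σ²/2)T) / (σ√T) = (ln(26.98/23.8) + (0.0759+0.5483²/2)·1.5806) / 0.689333 = (0.125410 + 0.357558) / 0.689333 = 0.700631
d₂ = d₁ − σ√T = 0.700631 − 0.689333 = 0.011297
e^{−rT} = 0.886949
N(d₁) = 0.758233,  N(d₂) = 0.504507
Call price V = S·N(d₁) − K·e^{−rT}·N(d₂) = 20.457132 − 10.649834 = 9.807299
Δ = N(d₁) = 0.758233

price = 9.807299
Δ = 0.758233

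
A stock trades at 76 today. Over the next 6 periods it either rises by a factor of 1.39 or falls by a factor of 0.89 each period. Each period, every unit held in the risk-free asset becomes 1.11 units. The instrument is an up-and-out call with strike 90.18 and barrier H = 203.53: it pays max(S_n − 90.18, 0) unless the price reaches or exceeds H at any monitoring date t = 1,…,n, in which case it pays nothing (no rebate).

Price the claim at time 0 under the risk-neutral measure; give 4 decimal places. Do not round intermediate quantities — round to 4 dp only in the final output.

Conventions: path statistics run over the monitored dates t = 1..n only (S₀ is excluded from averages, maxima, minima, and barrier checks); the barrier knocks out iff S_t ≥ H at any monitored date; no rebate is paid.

No-arbitrage gives p* = (R−d)/(u−d) = 0.4400: enumerate every path, weight its payoff by its p*-probability, and discount by R^6.
Enumerate all 2^6 = 64 price paths (U = up ×1.39, D = down ×0.89); each path with k up-moves has probability p*^k·(1−p*)^(6−k).
DDDDDD: M=67.6400, payoff=0.0000, prob=0.030841
UDDDDD: M=105.6400, payoff=0.0000, prob=0.024232
DUDDDD: M=94.0196, payoff=0.0000, prob=0.024232
UUDDDD: M=146.8396, payoff=1.9505, prob=0.019040
DDUDDD: M=83.6774, payoff=0.0000, prob=0.024232
UDUDDD: M=130.6872, payoff=1.9505, prob=0.019040
DUUDDD: M=130.6872, payoff=1.9505, prob=0.019040
UUUDDD: M=204.1070, payoff=0.0000, prob=0.014960
DDDUDD: M=74.4729, payoff=0.0000, prob=0.024232
UDDUDD: M=116.3116, payoff=1.9505, prob=0.019040
DUDUDD: M=116.3116, payoff=1.9505, prob=0.019040
UUDUDD: M=181.6553, payoff=53.7091, prob=0.014960
DDUUDD: M=116.3116, payoff=1.9505, prob=0.019040
UDUUDD: M=181.6553, payoff=53.7091, prob=0.014960
DUUUDD: M=181.6553, payoff=53.7091, prob=0.014960
UUUUDD: M=283.7088, payoff=0.0000, prob=0.011754
DDDDUD: M=67.6400, payoff=0.0000, prob=0.024232
UDDDUD: M=105.6400, payoff=1.9505, prob=0.019040
DUDDUD: M=103.5174, payoff=1.9505, prob=0.019040
UUDDUD: M=161.6732, payoff=53.7091, prob=0.014960
DDUDUD: M=103.5174, payoff=1.9505, prob=0.019040
UDUDUD: M=161.6732, payoff=53.7091, prob=0.014960
DUUDUD: M=161.6732, payoff=53.7091, prob=0.014960
UUUDUD: M=252.5008, payoff=0.0000, prob=0.011754
DDDUUD: M=103.5174, payoff=1.9505, prob=0.019040
UDDUUD: M=161.6732, payoff=53.7091, prob=0.014960
DUDUUD: M=161.6732, payoff=53.7091, prob=0.014960
UUDUUD: M=252.5008, payoff=0.0000, prob=0.011754
DDUUUD: M=161.6732, payoff=53.7091, prob=0.014960
UDUUUD: M=252.5008, payoff=0.0000, prob=0.011754
DUUUUD: M=252.5008, payoff=0.0000, prob=0.011754
UUUUUD: M=394.3552, payoff=0.0000, prob=0.009235
DDDDDU: M=67.6400, payoff=0.0000, prob=0.024232
UDDDDU: M=105.6400, payoff=1.9505, prob=0.019040
DUDDDU: M=94.0196, payoff=1.9505, prob=0.019040
UUDDDU: M=146.8396, payoff=53.7091, prob=0.014960
DDUDDU: M=92.1305, payoff=1.9505, prob=0.019040
UDUDDU: M=143.8891, payoff=53.7091, prob=0.014960
DUUDDU: M=143.8891, payoff=53.7091, prob=0.014960
UUUDDU: M=224.7257, payoff=0.0000, prob=0.011754
DDDUDU: M=92.1305, payoff=1.9505, prob=0.019040
UDDUDU: M=143.8891, payoff=53.7091, prob=0.014960
DUDUDU: M=143.8891, payoff=53.7091, prob=0.014960
UUDUDU: M=224.7257, payoff=0.0000, prob=0.011754
DDUUDU: M=143.8891, payoff=53.7091, prob=0.014960
UDUUDU: M=224.7257, payoff=0.0000, prob=0.011754
DUUUDU: M=224.7257, payoff=0.0000, prob=0.011754
UUUUDU: M=350.9761, payoff=0.0000, prob=0.009235
DDDDUU: M=92.1305, payoff=1.9505, prob=0.019040
UDDDUU: M=143.8891, payoff=53.7091, prob=0.014960
DUDDUU: M=143.8891, payoff=53.7091, prob=0.014960
UUDDUU: M=224.7257, payoff=0.0000, prob=0.011754
DDUDUU: M=143.8891, payoff=53.7091, prob=0.014960
UDUDUU: M=224.7257, payoff=0.0000, prob=0.011754
DUUDUU: M=224.7257, payoff=0.0000, prob=0.011754
UUUDUU: M=350.9761, payoff=0.0000, prob=0.009235
DDDUUU: M=143.8891, payoff=53.7091, prob=0.014960
UDDUUU: M=224.7257, payoff=0.0000, prob=0.011754
DUDUUU: M=224.7257, payoff=0.0000, prob=0.011754
UUDUUU: M=350.9761, payoff=0.0000, prob=0.009235
DDUUUU: M=224.7257, payoff=0.0000, prob=0.011754
UDUUUU: M=350.9761, payoff=0.0000, prob=0.009235
DUUUUU: M=350.9761, payoff=0.0000, prob=0.009235
UUUUUU: M=548.1538, payoff=0.0000, prob=0.007256
Price = Σ prob·payoff / R^6 = 15.822990 / 1.870415 = 8.4596

price = 8.4596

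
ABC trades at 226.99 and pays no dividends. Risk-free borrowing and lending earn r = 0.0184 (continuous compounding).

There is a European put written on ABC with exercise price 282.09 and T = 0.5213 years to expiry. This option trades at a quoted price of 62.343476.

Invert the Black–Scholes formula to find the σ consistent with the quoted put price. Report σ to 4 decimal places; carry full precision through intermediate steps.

sigma = 0.3989

At σ = 0.3989 the Black–Scholes value reproduces the quote:
σ√T = 0.3989·√0.5213 = 0.288010
d₁ = (ln(S/K) + (r+σ²/2)T) / (σ√T) = (ln(226.99/282.09) + (0.0184+0.3989²/2)·0.5213) / 0.288010 = (-0.217320 + 0.051067) / 0.288010 = -0.577248
d₂ = d₁ − σ√T = -0.577248 − 0.288010 = -0.865258
e^{−rT} = 0.990454
N(−d₁) = 0.718114,  N(−d₂) = 0.806551
V = K·e^{−rT}·N(−d₂) − S·N(−d₁) = 225.348185 − 163.004709 = 62.343476 (equal to the quote); since ∂V/∂σ > 0 for all σ, the implied volatility is unique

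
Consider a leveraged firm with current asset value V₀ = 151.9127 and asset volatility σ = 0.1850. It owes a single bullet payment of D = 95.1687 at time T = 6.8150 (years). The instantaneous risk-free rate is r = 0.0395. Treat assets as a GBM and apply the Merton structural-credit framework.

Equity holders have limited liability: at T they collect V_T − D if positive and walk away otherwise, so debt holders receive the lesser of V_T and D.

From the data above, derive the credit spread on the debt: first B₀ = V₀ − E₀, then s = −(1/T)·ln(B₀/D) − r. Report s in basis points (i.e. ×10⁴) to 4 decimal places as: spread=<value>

Work the structural quantities from V₀ = 151.9127 against face 95.1687:
d₁ = [ln(V₀/D) + (r + σ²/2)T] / (σ√T)
   = [ln(151.9127/95.1687) + (0.0395 + 0.5·0.1850²)·6.8150] / (0.1850·√6.8150)
   = [0.467655 + 0.385814] / 0.482953 = 1.767190
d₂ = d₁ − σ√T = 1.767190 − 0.482953 = 1.284237
N(d₁) = 0.961402,  N(d₂) = 0.900470,  e^(−rT) = 0.763996
E₀ = V₀·N(d₁) − D·e^(−rT)·N(d₂)
   = 151.9127·0.961402 − 95.1687·0.763996·0.900470 = 80.577261
B₀ = V₀ − E₀ = 151.9127 − 80.577261 = 71.335439
spread = −(1/T)·ln(B₀/D) − r = −(1/6.8150)·ln(71.335439/95.1687) − 0.0395 = 0.00279756
in basis points: 0.00279756 × 10⁴ = 27.9756 bp

spread=27.9756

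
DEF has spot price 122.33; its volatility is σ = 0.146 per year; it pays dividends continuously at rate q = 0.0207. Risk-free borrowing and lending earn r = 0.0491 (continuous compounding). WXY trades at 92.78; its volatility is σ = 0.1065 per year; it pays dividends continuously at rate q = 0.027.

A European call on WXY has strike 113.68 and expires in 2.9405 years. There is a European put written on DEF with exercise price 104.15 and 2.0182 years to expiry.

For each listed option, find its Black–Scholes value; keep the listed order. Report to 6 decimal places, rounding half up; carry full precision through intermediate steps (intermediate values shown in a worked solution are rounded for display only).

[WXY call K=113.68]
σ√T = 0.1065·√2.9405 = 0.182625
d₁ = (ln(S/K) + (r−q+σ²/2)T) / (σ√T) = (ln(92.78/113.68) + (0.0491−0.027+0.1065²/2)·2.9405) / 0.182625 = (-0.203156 + 0.081661) / 0.182625 = -0.665273
d₂ = d₁ − σ√T = -0.665273 − 0.182625 = -0.847898
e^{−rT} = 0.865560
e^{−qT} = 0.923676
N(d₁) = 0.252938,  N(d₂) = 0.198248
price = S·e^{−qT}·N(d₁) − K·e^{−rT}·N(d₂) = 21.676464 − 19.506934 = 2.169530
[DEF put K=104.15]
σ√T = 0.146·√2.0182 = 0.207413
d₁ = (ln(S/K) + (r−q+σ²/2)T) / (σ√T) = (ln(122.33/104.15) + (0.0491−0.0207+0.146²/2)·2.0182) / 0.207413 = (0.160890 + 0.078827) / 0.207413 = 1.155750
d₂ = d₁ − σ√T = 1.155750 − 0.207413 = 0.948337
e^{−rT} = 0.905658
e^{−qT} = 0.959084
N(−d₁) = 0.123892,  N(−d₂) = 0.171479
price = K·e^{−rT}·N(−d₂) − S·e^{−qT}·N(−d₁) = 16.174618 − 14.535564 = 1.639054

price(WXY call K=113.68) = 2.169530
price(DEF put K=104.15) = 1.639054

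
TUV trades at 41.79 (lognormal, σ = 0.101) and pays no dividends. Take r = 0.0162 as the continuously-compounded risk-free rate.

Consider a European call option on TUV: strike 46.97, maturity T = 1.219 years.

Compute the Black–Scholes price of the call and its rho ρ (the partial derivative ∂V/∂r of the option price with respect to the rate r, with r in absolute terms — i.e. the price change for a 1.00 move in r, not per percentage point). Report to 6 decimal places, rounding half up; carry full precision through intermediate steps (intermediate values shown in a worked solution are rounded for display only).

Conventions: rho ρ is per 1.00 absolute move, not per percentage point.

price = 0.517674
ρ = 9.940729

σ√T = 0.101·√1.219 = 0.111512
d₁ = (ln(S/K) + (r+σ²/2)T) / (σ√T) = (ln(41.79/46.97) + (0.0162+0.101²/2)·1.219) / 0.111512 = (-0.116852 + 0.025965) / 0.111512 = -0.815037
d₂ = d₁ − σ√T = -0.815037 − 0.111512 = -0.926549
e^{−rT} = 0.980446
N(d₁) = 0.207526,  N(d₂) = 0.177080
Call price V = S·N(d₁) − K·e^{−rT}·N(d₂) = 8.672497 − 8.154823 = 0.517674
ρ = K·T·e^{−rT}·N(d₂) = 9.940729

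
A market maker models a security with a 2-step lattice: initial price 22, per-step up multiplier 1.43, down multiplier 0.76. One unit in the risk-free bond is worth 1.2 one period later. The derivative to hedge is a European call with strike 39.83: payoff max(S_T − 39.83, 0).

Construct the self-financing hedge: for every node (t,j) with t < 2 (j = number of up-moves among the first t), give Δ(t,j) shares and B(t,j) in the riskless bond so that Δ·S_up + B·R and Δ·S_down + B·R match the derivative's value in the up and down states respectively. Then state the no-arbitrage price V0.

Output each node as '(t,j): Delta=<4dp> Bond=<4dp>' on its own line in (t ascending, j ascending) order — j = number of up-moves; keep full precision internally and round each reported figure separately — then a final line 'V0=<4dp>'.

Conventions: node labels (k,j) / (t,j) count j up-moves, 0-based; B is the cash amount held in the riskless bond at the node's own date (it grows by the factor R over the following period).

(0,0): Delta=0.1915 Bond=-2.6682
(1,0): Delta=0.0000 Bond=0.0000
(1,1): Delta=0.2447 Bond=-4.8755
V0=1.5447

Under the risk-neutral measure, an up-move has probability p* = (R−d)/(u−d) = 0.6567 and values discount at R = 1.2.
Expiry values: V(2,0)=0.0000, V(2,1)=0.0000, V(2,2)=5.1578
  t=1,j=0: stock 16.7200 → up 23.9096 (V=0.0000), down 12.7072 (V=0.0000). Price 0.0000; hedge Δ=0.0000, bond B=0.0000.
  t=1,j=1: stock 31.4600 → up 44.9878 (V=5.1578), down 23.9096 (V=0.0000). Price 2.8227; hedge Δ=0.2447, bond B=-4.8755.
  t=0,j=0: stock 22.0000 → up 31.4600 (V=2.8227), down 16.7200 (V=0.0000). Price 1.5447; hedge Δ=0.1915, bond B=-2.6682.
Check: Δ(0,0)·S0 + B(0,0) = 1.5447 = V0.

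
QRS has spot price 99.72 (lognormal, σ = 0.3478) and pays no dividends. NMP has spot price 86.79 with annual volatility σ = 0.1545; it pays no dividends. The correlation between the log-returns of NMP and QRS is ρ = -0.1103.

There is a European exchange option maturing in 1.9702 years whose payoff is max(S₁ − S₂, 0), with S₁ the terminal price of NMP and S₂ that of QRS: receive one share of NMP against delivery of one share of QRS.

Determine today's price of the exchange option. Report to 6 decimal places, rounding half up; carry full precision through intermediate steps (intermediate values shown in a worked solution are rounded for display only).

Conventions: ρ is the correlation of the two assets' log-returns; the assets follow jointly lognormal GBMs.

exchange price = 14.559733

σ_eff = √(σ₁² + σ₂² − 2ρσ₁σ₂) = √(0.1545² + 0.3478² − 2·-0.1103·0.1545·0.3478) = 0.395840
d₁ = (ln(S₁/S₂) + (q₂ − q₁ + σ_eff²/2)T) / (σ_eff√T) = (ln(86.79/99.72) + (0.0 − 0.0 + 0.078345)·1.9702) / 0.555616 = 0.027860
d₂ = d₁ − σ_eff√T = 0.027860 − 0.555616 = -0.527756
N(d₁) = 0.511113,  N(d₂) = 0.298835
V = S₁·e^{−q₁T}·N(d₁) − S₂·e^{−q₂T}·N(d₂) = 44.359511 − 29.799778 = 14.559733
Key observation: r never enters — measured in units of QRS, the claim is a call on S₁/S₂ struck at 1, so only the dividend yields and σ_eff matter.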